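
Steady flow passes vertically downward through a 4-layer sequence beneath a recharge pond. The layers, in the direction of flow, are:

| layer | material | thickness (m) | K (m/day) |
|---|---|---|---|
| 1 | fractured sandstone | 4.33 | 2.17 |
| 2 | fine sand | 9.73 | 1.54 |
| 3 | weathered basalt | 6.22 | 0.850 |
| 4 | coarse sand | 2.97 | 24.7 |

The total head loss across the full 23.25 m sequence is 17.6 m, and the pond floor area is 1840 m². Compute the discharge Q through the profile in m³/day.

2060

Flow is perpendicular to layering, so the layers act in series and the equivalent K is the thickness-weighted harmonic mean.
Total thickness L = 4.33 + 9.73 + 6.22 + 2.97 = 23.25 m.
Σ(b_i/K_i) = 4.33/2.17 + 9.73/1.54 + 6.22/0.850 + 2.97/24.7 = 15.75 d.
K_eq = L / Σ(b_i/K_i) = 23.25 / 15.75 = 1.476 m/day.
Q = K_eq · A · (Δh/L) = 1.476 × 1840 × (17.6/23.25) = 2056 m³/day.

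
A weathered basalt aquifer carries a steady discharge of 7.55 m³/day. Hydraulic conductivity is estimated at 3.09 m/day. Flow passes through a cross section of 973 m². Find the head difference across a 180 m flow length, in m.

From Q = K·A·i, i = Q / (K·A) = 7.55 / (3.090 × 973.0) = 0.002511.
Head loss Δh = i · L = 0.002511 × 180 = 0.4520 m.

0.452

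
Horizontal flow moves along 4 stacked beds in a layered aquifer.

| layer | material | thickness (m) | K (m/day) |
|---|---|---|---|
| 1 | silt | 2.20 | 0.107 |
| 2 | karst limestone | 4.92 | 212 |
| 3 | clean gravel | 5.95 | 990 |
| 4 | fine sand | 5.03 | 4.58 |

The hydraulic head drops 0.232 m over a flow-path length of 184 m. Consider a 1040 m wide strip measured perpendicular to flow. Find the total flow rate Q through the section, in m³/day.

Flow is parallel to layering, so each bed carries its own Darcy discharge and the transmissivities add.
Σ(K_i·b_i) = 0.107×2.20 + 212×4.92 + 990×5.95 + 4.58×5.03 = 6957 m²/day.
Hydraulic gradient i = Δh / L = 0.232 / 184 = 0.001261.
Q = Σ(K_i·b_i) · W · i = 6957 × 1040 × 0.001261 = 9122 m³/day.

9120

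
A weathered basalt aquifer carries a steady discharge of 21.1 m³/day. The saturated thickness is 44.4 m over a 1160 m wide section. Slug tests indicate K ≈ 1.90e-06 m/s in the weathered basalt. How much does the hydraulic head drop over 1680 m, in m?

4.19

Convert K: 1.90e-06 m/s × 86400 = 0.1642 m/day.
Cross-sectional area A = 1160 × 44.4 = 51504 m².
From Q = K·A·i, i = Q / (K·A) = 21.1 / (0.1642 × 51504) = 0.002496.
Head loss Δh = i · L = 0.002496 × 1680 = 4.193 m.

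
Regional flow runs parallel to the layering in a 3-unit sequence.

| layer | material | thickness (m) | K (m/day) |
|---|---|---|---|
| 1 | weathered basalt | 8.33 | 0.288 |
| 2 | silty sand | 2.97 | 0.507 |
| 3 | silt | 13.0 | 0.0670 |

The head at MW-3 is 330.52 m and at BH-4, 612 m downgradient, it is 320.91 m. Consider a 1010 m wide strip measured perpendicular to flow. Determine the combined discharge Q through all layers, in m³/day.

Flow is parallel to layering, so each bed carries its own Darcy discharge and the transmissivities add.
Σ(K_i·b_i) = 0.288×8.33 + 0.507×2.97 + 0.0670×13.0 = 4.776 m²/day.
Hydraulic gradient i = (330.52 − 320.91) / 612 = 9.61 / 612 = 0.01570.
Q = Σ(K_i·b_i) · W · i = 4.776 × 1010 × 0.01570 = 75.74 m³/day.

75.7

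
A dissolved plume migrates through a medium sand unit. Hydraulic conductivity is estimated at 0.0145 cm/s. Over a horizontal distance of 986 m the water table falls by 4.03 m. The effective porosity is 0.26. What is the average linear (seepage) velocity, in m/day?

Convert K: 0.0145 cm/s × 864 = 12.53 m/day.
Hydraulic gradient i = Δh / L = 4.03 / 986 = 0.004087.
Darcy flux q = K · i = 12.53 × 0.004087 = 0.05120 m/day.
Seepage velocity v = q / n_e = 0.05120 / 0.26 = 0.1969 m/day.

0.197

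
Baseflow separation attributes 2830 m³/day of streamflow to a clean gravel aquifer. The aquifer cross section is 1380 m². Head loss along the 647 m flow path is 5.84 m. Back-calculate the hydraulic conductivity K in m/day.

227

Hydraulic gradient i = Δh / L = 5.84 / 647 = 0.009026.
From Q = K·A·i, K = Q / (A·i) = 2830 / (1380 × 0.009026) = 227.2 m/day.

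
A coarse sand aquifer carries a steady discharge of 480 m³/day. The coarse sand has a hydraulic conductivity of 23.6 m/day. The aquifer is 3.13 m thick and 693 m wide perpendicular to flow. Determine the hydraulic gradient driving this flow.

Cross-sectional area A = 693 × 3.13 = 2169 m².
From Q = K·A·i, i = Q / (K·A) = 480 / (23.60 × 2169) = 0.009377.

0.00938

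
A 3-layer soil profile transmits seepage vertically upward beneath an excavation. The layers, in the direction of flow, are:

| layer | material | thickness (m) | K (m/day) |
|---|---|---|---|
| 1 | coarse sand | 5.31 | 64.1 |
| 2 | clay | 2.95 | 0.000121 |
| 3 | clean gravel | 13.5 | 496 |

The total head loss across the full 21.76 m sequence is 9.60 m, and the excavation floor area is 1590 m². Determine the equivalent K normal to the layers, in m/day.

0.000893

Flow is perpendicular to layering, so the layers act in series and the equivalent K is the thickness-weighted harmonic mean.
Total thickness L = 5.31 + 2.95 + 13.5 = 21.76 m.
Σ(b_i/K_i) = 5.31/64.1 + 2.95/0.000121 + 13.5/496 = 24380 d.
K_eq = L / Σ(b_i/K_i) = 21.76 / 24380 = 0.0008925 m/day.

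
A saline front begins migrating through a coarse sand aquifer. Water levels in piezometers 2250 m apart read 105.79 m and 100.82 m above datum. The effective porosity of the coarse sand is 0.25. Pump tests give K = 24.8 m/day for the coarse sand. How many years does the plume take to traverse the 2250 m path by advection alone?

28.1

Hydraulic gradient i = (105.79 − 100.82) / 2250 = 4.97 / 2250 = 0.002209.
Darcy flux q = K · i = 24.80 × 0.002209 = 0.05478 m/day.
Seepage velocity v = q / n_e = 0.05478 / 0.25 = 0.2191 m/day.
Travel time t = L / v = 2250 / 0.2191 = 10268 days = 28.11 years.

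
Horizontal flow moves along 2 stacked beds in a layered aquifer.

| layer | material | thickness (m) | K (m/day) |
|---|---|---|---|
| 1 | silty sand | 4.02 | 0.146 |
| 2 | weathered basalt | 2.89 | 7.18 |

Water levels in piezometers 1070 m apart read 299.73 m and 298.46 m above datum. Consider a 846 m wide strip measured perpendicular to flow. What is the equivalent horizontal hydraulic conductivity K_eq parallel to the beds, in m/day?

Flow is parallel to layering, so each bed carries its own Darcy discharge and the transmissivities add.
Σ(K_i·b_i) = 0.146×4.02 + 7.18×2.89 = 21.34 m²/day.
Total thickness b = 6.910 m, so K_eq = Σ(K_i·b_i)/b = 3.088 m/day.

3.09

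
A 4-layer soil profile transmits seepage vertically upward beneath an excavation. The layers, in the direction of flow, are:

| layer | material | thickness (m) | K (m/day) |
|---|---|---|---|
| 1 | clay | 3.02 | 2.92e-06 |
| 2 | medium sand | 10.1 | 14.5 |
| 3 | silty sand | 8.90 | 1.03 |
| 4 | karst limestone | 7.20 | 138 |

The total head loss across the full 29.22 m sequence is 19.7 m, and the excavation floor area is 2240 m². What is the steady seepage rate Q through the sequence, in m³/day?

Flow is perpendicular to layering, so the layers act in series and the equivalent K is the thickness-weighted harmonic mean.
Total thickness L = 3.02 + 10.1 + 8.90 + 7.20 = 29.22 m.
Σ(b_i/K_i) = 3.02/2.92e-06 + 10.1/14.5 + 8.90/1.03 + 7.20/138 = 1.034e+06 d.
K_eq = L / Σ(b_i/K_i) = 29.22 / 1.034e+06 = 2.825e-05 m/day.
Q = K_eq · A · (Δh/L) = 2.825e-05 × 2240 × (19.7/29.22) = 0.04267 m³/day.

0.0427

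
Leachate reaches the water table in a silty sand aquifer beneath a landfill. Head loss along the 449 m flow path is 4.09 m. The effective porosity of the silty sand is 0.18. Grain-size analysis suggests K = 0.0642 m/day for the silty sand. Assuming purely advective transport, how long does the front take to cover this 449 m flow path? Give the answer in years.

378

Hydraulic gradient i = Δh / L = 4.09 / 449 = 0.009109.
Darcy flux q = K · i = 0.06420 × 0.009109 = 0.0005848 m/day.
Seepage velocity v = q / n_e = 0.0005848 / 0.18 = 0.003249 m/day.
Travel time t = L / v = 449 / 0.003249 = 1.382e+05 days = 378.4 years.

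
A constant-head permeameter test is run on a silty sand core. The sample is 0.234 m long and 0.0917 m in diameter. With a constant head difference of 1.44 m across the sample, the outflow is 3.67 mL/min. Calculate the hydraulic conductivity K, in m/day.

Cross-sectional area A = π·(d/2)² = π × (0.0917/2)² = 0.006604 m².
Convert discharge: 3.67 mL/min = 6.117e-08 m³/s.
Darcy's law rearranged: K = Q·L / (A·Δh) = 6.117e-08 × 0.234 / (0.006604 × 1.44) = 1.505e-06 m/s = 0.1300 m/day.

0.130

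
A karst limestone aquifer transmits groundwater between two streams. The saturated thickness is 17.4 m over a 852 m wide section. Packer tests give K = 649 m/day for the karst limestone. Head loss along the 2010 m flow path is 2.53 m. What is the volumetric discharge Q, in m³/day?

Cross-sectional area A = 852 × 17.4 = 14825 m².
Hydraulic gradient i = Δh / L = 2.53 / 2010 = 0.001259.
Darcy's law: Q = K · A · i = 649.0 × 14825 × 0.001259 = 12110 m³/day.

12100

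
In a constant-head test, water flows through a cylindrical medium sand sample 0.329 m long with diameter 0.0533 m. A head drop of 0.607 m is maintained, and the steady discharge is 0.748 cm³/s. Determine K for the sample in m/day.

15.7

Cross-sectional area A = π·(d/2)² = π × (0.0533/2)² = 0.002231 m².
Convert discharge: 0.748 cm³/s = 7.480e-07 m³/s.
Darcy's law rearranged: K = Q·L / (A·Δh) = 7.480e-07 × 0.329 / (0.002231 × 0.607) = 0.0001817 m/s = 15.70 m/day.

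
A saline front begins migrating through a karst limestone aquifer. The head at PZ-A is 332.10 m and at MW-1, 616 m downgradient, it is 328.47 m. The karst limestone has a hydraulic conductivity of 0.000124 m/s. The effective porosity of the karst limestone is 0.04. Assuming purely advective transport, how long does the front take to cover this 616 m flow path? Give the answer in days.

Convert K: 0.000124 m/s × 86400 = 10.71 m/day.
Hydraulic gradient i = (332.10 − 328.47) / 616 = 3.63 / 616 = 0.005893.
Darcy flux q = K · i = 10.71 × 0.005893 = 0.06313 m/day.
Seepage velocity v = q / n_e = 0.06313 / 0.04 = 1.578 m/day.
Travel time t = L / v = 616 / 1.578 = 390.3 days.

390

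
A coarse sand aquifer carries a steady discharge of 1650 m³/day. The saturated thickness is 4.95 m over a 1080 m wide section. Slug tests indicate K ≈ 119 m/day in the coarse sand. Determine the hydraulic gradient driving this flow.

Cross-sectional area A = 1080 × 4.95 = 5346 m².
From Q = K·A·i, i = Q / (K·A) = 1650 / (119.0 × 5346) = 0.002594.

0.00259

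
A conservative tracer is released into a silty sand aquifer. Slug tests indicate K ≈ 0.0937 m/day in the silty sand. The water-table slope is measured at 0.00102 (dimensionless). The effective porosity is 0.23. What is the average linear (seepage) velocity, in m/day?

Hydraulic gradient i = 0.00102.
Darcy flux q = K · i = 0.09370 × 0.001020 = 9.557e-05 m/day.
Seepage velocity v = q / n_e = 9.557e-05 / 0.23 = 0.0004155 m/day.

0.000416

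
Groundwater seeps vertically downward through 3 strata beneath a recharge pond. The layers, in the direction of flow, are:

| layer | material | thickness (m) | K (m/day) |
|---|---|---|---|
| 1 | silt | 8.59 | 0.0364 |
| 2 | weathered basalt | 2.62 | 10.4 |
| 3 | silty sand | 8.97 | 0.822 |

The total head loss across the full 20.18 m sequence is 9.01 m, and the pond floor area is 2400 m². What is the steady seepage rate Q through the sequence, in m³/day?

87.5

Flow is perpendicular to layering, so the layers act in series and the equivalent K is the thickness-weighted harmonic mean.
Total thickness L = 8.59 + 2.62 + 8.97 = 20.18 m.
Σ(b_i/K_i) = 8.59/0.0364 + 2.62/10.4 + 8.97/0.822 = 247.2 d.
K_eq = L / Σ(b_i/K_i) = 20.18 / 247.2 = 0.08165 m/day.
Q = K_eq · A · (Δh/L) = 0.08165 × 2400 × (9.01/20.18) = 87.49 m³/day.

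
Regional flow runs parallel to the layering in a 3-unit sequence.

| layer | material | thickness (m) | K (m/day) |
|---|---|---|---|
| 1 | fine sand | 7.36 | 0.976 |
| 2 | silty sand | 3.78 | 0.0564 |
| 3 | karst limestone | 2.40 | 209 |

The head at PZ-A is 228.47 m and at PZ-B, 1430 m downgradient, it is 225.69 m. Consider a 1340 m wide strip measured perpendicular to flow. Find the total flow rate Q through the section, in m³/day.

Flow is parallel to layering, so each bed carries its own Darcy discharge and the transmissivities add.
Σ(K_i·b_i) = 0.976×7.36 + 0.0564×3.78 + 209×2.40 = 509.0 m²/day.
Hydraulic gradient i = (228.47 − 225.69) / 1430 = 2.78 / 1430 = 0.001944.
Q = Σ(K_i·b_i) · W · i = 509.0 × 1340 × 0.001944 = 1326 m³/day.

1330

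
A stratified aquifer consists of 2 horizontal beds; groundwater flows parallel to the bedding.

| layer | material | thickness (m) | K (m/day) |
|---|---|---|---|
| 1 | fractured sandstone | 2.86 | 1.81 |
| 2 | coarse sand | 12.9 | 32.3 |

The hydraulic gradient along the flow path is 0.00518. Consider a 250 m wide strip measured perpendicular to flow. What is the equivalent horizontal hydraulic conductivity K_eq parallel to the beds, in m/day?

Flow is parallel to layering, so each bed carries its own Darcy discharge and the transmissivities add.
Σ(K_i·b_i) = 1.81×2.86 + 32.3×12.9 = 421.8 m²/day.
Total thickness b = 15.76 m, so K_eq = Σ(K_i·b_i)/b = 26.77 m/day.

26.8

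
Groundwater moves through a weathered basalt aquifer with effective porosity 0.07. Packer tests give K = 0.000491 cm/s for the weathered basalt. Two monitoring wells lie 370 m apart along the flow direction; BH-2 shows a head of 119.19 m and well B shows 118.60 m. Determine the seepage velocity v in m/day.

Convert K: 0.000491 cm/s × 864 = 0.4242 m/day.
Hydraulic gradient i = (119.19 − 118.60) / 370 = 0.59 / 370 = 0.001595.
Darcy flux q = K · i = 0.4242 × 0.001595 = 0.0006765 m/day.
Seepage velocity v = q / n_e = 0.0006765 / 0.07 = 0.009664 m/day.

0.00966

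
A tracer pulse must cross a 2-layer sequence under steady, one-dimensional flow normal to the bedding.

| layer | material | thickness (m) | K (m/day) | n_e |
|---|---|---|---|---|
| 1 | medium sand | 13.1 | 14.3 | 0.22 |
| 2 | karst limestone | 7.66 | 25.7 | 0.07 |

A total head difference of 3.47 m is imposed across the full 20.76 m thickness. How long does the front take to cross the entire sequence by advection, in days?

1.20

With flow normal to the layers, continuity requires the same specific discharge q through every layer.
Σ(b_i/K_i) = 13.1/14.3 + 7.66/25.7 = 1.214 d.
q = Δh / Σ(b_i/K_i) = 3.47 / 1.214 = 2.858 m/day.
In each layer the seepage velocity is v_i = q/n_i, so the layer transit time is t_i = b_i·n_i / q:
  layer 1 (medium sand): t_1 = 13.1 × 0.22 / 2.858 = 1.008 d
  layer 2 (karst limestone): t_2 = 7.66 × 0.07 / 2.858 = 0.1876 d
Total t = Σ t_i = 1.196 days.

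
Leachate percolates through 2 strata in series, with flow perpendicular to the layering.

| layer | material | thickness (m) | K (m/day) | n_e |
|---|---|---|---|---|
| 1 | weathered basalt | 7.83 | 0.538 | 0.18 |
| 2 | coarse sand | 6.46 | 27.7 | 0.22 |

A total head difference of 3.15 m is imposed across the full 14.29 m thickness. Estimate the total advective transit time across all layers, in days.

13.3

With flow normal to the layers, continuity requires the same specific discharge q through every layer.
Σ(b_i/K_i) = 7.83/0.538 + 6.46/27.7 = 14.79 d.
q = Δh / Σ(b_i/K_i) = 3.15 / 14.79 = 0.2130 m/day.
In each layer the seepage velocity is v_i = q/n_i, so the layer transit time is t_i = b_i·n_i / q:
  layer 1 (weathered basalt): t_1 = 7.83 × 0.18 / 0.2130 = 6.616 d
  layer 2 (coarse sand): t_2 = 6.46 × 0.22 / 0.2130 = 6.672 d
Total t = Σ t_i = 13.29 days.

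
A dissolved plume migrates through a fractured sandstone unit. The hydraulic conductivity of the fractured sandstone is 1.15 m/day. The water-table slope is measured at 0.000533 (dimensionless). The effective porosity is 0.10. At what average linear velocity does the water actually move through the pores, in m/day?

Hydraulic gradient i = 0.000533.
Darcy flux q = K · i = 1.150 × 0.0005330 = 0.0006130 m/day.
Seepage velocity v = q / n_e = 0.0006130 / 0.10 = 0.006129 m/day.

0.00613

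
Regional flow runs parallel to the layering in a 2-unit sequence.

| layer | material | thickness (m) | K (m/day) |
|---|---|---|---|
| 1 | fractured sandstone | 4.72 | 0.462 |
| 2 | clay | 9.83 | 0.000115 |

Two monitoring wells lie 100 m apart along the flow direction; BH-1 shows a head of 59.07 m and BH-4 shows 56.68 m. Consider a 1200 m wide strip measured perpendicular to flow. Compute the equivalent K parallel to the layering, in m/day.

Flow is parallel to layering, so each bed carries its own Darcy discharge and the transmissivities add.
Σ(K_i·b_i) = 0.462×4.72 + 0.000115×9.83 = 2.182 m²/day.
Total thickness b = 14.55 m, so K_eq = Σ(K_i·b_i)/b = 0.1499 m/day.

0.150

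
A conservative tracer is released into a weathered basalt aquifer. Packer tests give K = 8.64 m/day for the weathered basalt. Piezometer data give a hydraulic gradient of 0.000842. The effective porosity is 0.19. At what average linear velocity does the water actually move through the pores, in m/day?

0.0383

Hydraulic gradient i = 0.000842.
Darcy flux q = K · i = 8.640 × 0.0008420 = 0.007275 m/day.
Seepage velocity v = q / n_e = 0.007275 / 0.19 = 0.03829 m/day.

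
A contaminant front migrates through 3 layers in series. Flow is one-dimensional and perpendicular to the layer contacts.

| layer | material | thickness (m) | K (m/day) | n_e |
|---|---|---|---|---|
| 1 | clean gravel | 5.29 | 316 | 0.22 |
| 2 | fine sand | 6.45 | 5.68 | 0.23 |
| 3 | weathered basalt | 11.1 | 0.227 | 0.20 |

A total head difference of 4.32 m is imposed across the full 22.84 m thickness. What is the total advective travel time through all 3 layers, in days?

With flow normal to the layers, continuity requires the same specific discharge q through every layer.
Σ(b_i/K_i) = 5.29/316 + 6.45/5.68 + 11.1/0.227 = 50.05 d.
q = Δh / Σ(b_i/K_i) = 4.32 / 50.05 = 0.08631 m/day.
In each layer the seepage velocity is v_i = q/n_i, so the layer transit time is t_i = b_i·n_i / q:
  layer 1 (clean gravel): t_1 = 5.29 × 0.22 / 0.08631 = 13.48 d
  layer 2 (fine sand): t_2 = 6.45 × 0.23 / 0.08631 = 17.19 d
  layer 3 (weathered basalt): t_3 = 11.1 × 0.20 / 0.08631 = 25.72 d
Total t = Σ t_i = 56.39 days.

56.4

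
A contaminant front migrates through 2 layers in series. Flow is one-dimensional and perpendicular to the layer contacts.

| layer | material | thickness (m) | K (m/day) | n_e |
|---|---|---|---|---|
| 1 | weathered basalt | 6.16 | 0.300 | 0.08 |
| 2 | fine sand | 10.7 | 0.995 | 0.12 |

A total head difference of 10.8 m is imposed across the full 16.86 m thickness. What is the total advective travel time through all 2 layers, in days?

With flow normal to the layers, continuity requires the same specific discharge q through every layer.
Σ(b_i/K_i) = 6.16/0.300 + 10.7/0.995 = 31.29 d.
q = Δh / Σ(b_i/K_i) = 10.8 / 31.29 = 0.3452 m/day.
In each layer the seepage velocity is v_i = q/n_i, so the layer transit time is t_i = b_i·n_i / q:
  layer 1 (weathered basalt): t_1 = 6.16 × 0.08 / 0.3452 = 1.428 d
  layer 2 (fine sand): t_2 = 10.7 × 0.12 / 0.3452 = 3.720 d
Total t = Σ t_i = 5.147 days.

5.15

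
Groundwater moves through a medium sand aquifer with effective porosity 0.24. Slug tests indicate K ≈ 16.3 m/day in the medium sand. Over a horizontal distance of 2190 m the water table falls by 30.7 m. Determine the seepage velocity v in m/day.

Hydraulic gradient i = Δh / L = 30.7 / 2190 = 0.01402.
Darcy flux q = K · i = 16.30 × 0.01402 = 0.2285 m/day.
Seepage velocity v = q / n_e = 0.2285 / 0.24 = 0.9521 m/day.

0.952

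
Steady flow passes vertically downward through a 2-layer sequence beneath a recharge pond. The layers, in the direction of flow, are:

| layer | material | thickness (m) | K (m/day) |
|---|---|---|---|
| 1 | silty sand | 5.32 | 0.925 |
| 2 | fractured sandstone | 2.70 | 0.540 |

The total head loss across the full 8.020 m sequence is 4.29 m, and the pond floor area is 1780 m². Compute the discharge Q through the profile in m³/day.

710

Flow is perpendicular to layering, so the layers act in series and the equivalent K is the thickness-weighted harmonic mean.
Total thickness L = 5.32 + 2.70 = 8.020 m.
Σ(b_i/K_i) = 5.32/0.925 + 2.70/0.540 = 10.75 d.
K_eq = L / Σ(b_i/K_i) = 8.020 / 10.75 = 0.7460 m/day.
Q = K_eq · A · (Δh/L) = 0.7460 × 1780 × (4.29/8.020) = 710.3 m³/day.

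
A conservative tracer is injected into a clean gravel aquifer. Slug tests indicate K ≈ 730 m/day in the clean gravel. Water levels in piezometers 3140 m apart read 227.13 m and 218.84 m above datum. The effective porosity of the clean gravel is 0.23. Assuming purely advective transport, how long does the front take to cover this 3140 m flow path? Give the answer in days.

375

Hydraulic gradient i = (227.13 − 218.84) / 3140 = 8.29 / 3140 = 0.002640.
Darcy flux q = K · i = 730.0 × 0.002640 = 1.927 m/day.
Seepage velocity v = q / n_e = 1.927 / 0.23 = 8.380 m/day.
Travel time t = L / v = 3140 / 8.380 = 374.7 days.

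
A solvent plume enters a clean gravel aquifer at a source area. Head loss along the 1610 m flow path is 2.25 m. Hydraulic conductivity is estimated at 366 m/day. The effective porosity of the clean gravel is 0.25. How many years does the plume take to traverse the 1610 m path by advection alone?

2.15

Hydraulic gradient i = Δh / L = 2.25 / 1610 = 0.001398.
Darcy flux q = K · i = 366.0 × 0.001398 = 0.5115 m/day.
Seepage velocity v = q / n_e = 0.5115 / 0.25 = 2.046 m/day.
Travel time t = L / v = 1610 / 2.046 = 786.9 days = 2.154 years.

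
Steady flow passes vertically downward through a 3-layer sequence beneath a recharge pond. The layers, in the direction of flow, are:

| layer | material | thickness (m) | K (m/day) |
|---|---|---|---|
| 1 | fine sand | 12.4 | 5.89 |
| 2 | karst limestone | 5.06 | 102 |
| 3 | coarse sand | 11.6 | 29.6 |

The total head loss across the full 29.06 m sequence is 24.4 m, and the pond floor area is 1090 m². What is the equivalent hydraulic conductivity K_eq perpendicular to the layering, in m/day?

Flow is perpendicular to layering, so the layers act in series and the equivalent K is the thickness-weighted harmonic mean.
Total thickness L = 12.4 + 5.06 + 11.6 = 29.06 m.
Σ(b_i/K_i) = 12.4/5.89 + 5.06/102 + 11.6/29.6 = 2.547 d.
K_eq = L / Σ(b_i/K_i) = 29.06 / 2.547 = 11.41 m/day.

11.4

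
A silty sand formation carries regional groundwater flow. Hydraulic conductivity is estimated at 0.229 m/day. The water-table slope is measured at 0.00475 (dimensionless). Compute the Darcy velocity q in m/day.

Hydraulic gradient i = 0.00475.
Specific discharge q = K · i = 0.2290 × 0.004750 = 0.001088 m/day.

0.00109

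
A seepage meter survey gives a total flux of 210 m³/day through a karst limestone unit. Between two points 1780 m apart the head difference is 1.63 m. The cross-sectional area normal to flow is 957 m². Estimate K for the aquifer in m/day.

Hydraulic gradient i = Δh / L = 1.63 / 1780 = 0.0009157.
From Q = K·A·i, K = Q / (A·i) = 210 / (957.0 × 0.0009157) = 239.6 m/day.

240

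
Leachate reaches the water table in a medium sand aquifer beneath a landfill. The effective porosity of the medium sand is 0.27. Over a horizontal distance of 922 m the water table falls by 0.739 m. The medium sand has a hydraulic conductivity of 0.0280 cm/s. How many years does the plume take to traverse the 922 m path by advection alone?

Convert K: 0.0280 cm/s × 864 = 24.19 m/day.
Hydraulic gradient i = Δh / L = 0.739 / 922 = 0.0008015.
Darcy flux q = K · i = 24.19 × 0.0008015 = 0.01939 m/day.
Seepage velocity v = q / n_e = 0.01939 / 0.27 = 0.07182 m/day.
Travel time t = L / v = 922 / 0.07182 = 12838 days = 35.15 years.

35.1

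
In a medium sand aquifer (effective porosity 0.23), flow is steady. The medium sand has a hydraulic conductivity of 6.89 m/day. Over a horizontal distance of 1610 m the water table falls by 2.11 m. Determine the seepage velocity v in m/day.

0.0393

Hydraulic gradient i = Δh / L = 2.11 / 1610 = 0.001311.
Darcy flux q = K · i = 6.890 × 0.001311 = 0.009030 m/day.
Seepage velocity v = q / n_e = 0.009030 / 0.23 = 0.03926 m/day.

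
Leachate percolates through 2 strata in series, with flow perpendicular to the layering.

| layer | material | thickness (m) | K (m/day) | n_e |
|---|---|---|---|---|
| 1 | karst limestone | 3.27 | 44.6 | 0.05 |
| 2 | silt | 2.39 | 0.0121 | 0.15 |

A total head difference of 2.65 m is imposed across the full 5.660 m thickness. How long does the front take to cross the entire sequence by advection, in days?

38.9

With flow normal to the layers, continuity requires the same specific discharge q through every layer.
Σ(b_i/K_i) = 3.27/44.6 + 2.39/0.0121 = 197.6 d.
q = Δh / Σ(b_i/K_i) = 2.65 / 197.6 = 0.01341 m/day.
In each layer the seepage velocity is v_i = q/n_i, so the layer transit time is t_i = b_i·n_i / q:
  layer 1 (karst limestone): t_1 = 3.27 × 0.05 / 0.01341 = 12.19 d
  layer 2 (silt): t_2 = 2.39 × 0.15 / 0.01341 = 26.73 d
Total t = Σ t_i = 38.92 days.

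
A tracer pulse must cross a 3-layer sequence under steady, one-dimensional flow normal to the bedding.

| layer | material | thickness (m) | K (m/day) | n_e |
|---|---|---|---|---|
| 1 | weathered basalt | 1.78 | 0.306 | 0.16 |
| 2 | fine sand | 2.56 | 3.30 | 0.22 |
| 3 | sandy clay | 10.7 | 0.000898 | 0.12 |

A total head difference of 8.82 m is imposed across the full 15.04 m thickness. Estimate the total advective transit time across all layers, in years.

7.89

With flow normal to the layers, continuity requires the same specific discharge q through every layer.
Σ(b_i/K_i) = 1.78/0.306 + 2.56/3.30 + 10.7/0.000898 = 11922 d.
q = Δh / Σ(b_i/K_i) = 8.82 / 11922 = 0.0007398 m/day.
In each layer the seepage velocity is v_i = q/n_i, so the layer transit time is t_i = b_i·n_i / q:
  layer 1 (weathered basalt): t_1 = 1.78 × 0.16 / 0.0007398 = 385.0 d
  layer 2 (fine sand): t_2 = 2.56 × 0.22 / 0.0007398 = 761.3 d
  layer 3 (sandy clay): t_3 = 10.7 × 0.12 / 0.0007398 = 1736 d
Total t = Σ t_i = 2882 days = 7.890 years.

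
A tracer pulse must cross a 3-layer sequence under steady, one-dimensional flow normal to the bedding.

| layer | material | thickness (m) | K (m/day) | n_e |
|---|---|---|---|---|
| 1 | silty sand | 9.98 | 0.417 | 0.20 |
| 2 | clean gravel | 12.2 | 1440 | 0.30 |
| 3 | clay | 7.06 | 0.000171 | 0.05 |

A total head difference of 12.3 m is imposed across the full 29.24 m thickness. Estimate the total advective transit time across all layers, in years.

55.3

With flow normal to the layers, continuity requires the same specific discharge q through every layer.
Σ(b_i/K_i) = 9.98/0.417 + 12.2/1440 + 7.06/0.000171 = 41310 d.
q = Δh / Σ(b_i/K_i) = 12.3 / 41310 = 0.0002977 m/day.
In each layer the seepage velocity is v_i = q/n_i, so the layer transit time is t_i = b_i·n_i / q:
  layer 1 (silty sand): t_1 = 9.98 × 0.20 / 0.0002977 = 6704 d
  layer 2 (clean gravel): t_2 = 12.2 × 0.30 / 0.0002977 = 12292 d
  layer 3 (clay): t_3 = 7.06 × 0.05 / 0.0002977 = 1186 d
Total t = Σ t_i = 20182 days = 55.25 years.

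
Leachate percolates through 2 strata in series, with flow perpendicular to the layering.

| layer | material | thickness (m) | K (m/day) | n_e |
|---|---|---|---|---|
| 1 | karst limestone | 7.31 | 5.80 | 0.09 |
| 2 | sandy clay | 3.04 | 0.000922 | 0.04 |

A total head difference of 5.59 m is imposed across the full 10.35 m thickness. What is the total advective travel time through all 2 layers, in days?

460

With flow normal to the layers, continuity requires the same specific discharge q through every layer.
Σ(b_i/K_i) = 7.31/5.80 + 3.04/0.000922 = 3298 d.
q = Δh / Σ(b_i/K_i) = 5.59 / 3298 = 0.001695 m/day.
In each layer the seepage velocity is v_i = q/n_i, so the layer transit time is t_i = b_i·n_i / q:
  layer 1 (karst limestone): t_1 = 7.31 × 0.09 / 0.001695 = 388.2 d
  layer 2 (sandy clay): t_2 = 3.04 × 0.04 / 0.001695 = 71.75 d
Total t = Σ t_i = 460.0 days.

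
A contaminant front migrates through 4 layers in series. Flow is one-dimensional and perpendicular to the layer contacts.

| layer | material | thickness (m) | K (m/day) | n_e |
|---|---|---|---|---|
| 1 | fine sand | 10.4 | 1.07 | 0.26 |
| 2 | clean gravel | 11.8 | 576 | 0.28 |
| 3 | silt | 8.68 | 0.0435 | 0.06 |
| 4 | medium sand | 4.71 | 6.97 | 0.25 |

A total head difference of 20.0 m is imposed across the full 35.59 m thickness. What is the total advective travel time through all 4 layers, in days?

80.9

With flow normal to the layers, continuity requires the same specific discharge q through every layer.
Σ(b_i/K_i) = 10.4/1.07 + 11.8/576 + 8.68/0.0435 + 4.71/6.97 = 210.0 d.
q = Δh / Σ(b_i/K_i) = 20.0 / 210.0 = 0.09526 m/day.
In each layer the seepage velocity is v_i = q/n_i, so the layer transit time is t_i = b_i·n_i / q:
  layer 1 (fine sand): t_1 = 10.4 × 0.26 / 0.09526 = 28.39 d
  layer 2 (clean gravel): t_2 = 11.8 × 0.28 / 0.09526 = 34.68 d
  layer 3 (silt): t_3 = 8.68 × 0.06 / 0.09526 = 5.467 d
  layer 4 (medium sand): t_4 = 4.71 × 0.25 / 0.09526 = 12.36 d
Total t = Σ t_i = 80.90 days.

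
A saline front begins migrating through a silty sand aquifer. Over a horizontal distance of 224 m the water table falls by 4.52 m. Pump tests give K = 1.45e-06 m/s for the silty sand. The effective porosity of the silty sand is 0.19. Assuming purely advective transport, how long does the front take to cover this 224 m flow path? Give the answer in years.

Convert K: 1.45e-06 m/s × 86400 = 0.1253 m/day.
Hydraulic gradient i = Δh / L = 4.52 / 224 = 0.02018.
Darcy flux q = K · i = 0.1253 × 0.02018 = 0.002528 m/day.
Seepage velocity v = q / n_e = 0.002528 / 0.19 = 0.01331 m/day.
Travel time t = L / v = 224 / 0.01331 = 16836 days = 46.09 years.

46.1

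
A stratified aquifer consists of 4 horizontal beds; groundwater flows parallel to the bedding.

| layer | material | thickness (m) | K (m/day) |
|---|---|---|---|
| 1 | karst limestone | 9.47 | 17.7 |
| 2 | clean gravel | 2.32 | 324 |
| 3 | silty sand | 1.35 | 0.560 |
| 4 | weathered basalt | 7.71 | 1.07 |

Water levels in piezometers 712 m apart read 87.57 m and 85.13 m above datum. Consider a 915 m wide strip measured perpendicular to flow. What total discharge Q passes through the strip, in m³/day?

2910

Flow is parallel to layering, so each bed carries its own Darcy discharge and the transmissivities add.
Σ(K_i·b_i) = 17.7×9.47 + 324×2.32 + 0.560×1.35 + 1.07×7.71 = 928.3 m²/day.
Hydraulic gradient i = (87.57 − 85.13) / 712 = 2.44 / 712 = 0.003427.
Q = Σ(K_i·b_i) · W · i = 928.3 × 915 × 0.003427 = 2911 m³/day.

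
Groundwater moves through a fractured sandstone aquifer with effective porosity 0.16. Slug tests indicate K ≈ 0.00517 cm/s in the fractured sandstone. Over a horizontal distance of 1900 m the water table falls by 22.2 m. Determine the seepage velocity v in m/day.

Convert K: 0.00517 cm/s × 864 = 4.467 m/day.
Hydraulic gradient i = Δh / L = 22.2 / 1900 = 0.01168.
Darcy flux q = K · i = 4.467 × 0.01168 = 0.05219 m/day.
Seepage velocity v = q / n_e = 0.05219 / 0.16 = 0.3262 m/day.

0.326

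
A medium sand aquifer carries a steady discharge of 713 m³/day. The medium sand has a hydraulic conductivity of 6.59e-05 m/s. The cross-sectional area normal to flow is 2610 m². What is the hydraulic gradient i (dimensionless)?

0.0480

Convert K: 6.59e-05 m/s × 86400 = 5.694 m/day.
From Q = K·A·i, i = Q / (K·A) = 713 / (5.694 × 2610) = 0.04798.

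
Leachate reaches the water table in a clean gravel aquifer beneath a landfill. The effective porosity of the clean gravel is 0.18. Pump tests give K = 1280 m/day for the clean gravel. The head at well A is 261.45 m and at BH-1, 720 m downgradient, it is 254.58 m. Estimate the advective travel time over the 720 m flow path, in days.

10.6

Hydraulic gradient i = (261.45 − 254.58) / 720 = 6.87 / 720 = 0.009542.
Darcy flux q = K · i = 1280 × 0.009542 = 12.21 m/day.
Seepage velocity v = q / n_e = 12.21 / 0.18 = 67.85 m/day.
Travel time t = L / v = 720 / 67.85 = 10.61 days.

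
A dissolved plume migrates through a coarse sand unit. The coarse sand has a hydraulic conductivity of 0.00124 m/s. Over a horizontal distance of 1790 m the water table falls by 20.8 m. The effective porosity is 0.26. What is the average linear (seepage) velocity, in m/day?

4.79

Convert K: 0.00124 m/s × 86400 = 107.1 m/day.
Hydraulic gradient i = Δh / L = 20.8 / 1790 = 0.01162.
Darcy flux q = K · i = 107.1 × 0.01162 = 1.245 m/day.
Seepage velocity v = q / n_e = 1.245 / 0.26 = 4.788 m/day.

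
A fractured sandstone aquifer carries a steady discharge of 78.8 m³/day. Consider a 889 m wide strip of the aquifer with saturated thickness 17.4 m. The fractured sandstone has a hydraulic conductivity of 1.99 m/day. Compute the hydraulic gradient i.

Cross-sectional area A = 889 × 17.4 = 15469 m².
From Q = K·A·i, i = Q / (K·A) = 78.8 / (1.990 × 15469) = 0.002560.

0.00256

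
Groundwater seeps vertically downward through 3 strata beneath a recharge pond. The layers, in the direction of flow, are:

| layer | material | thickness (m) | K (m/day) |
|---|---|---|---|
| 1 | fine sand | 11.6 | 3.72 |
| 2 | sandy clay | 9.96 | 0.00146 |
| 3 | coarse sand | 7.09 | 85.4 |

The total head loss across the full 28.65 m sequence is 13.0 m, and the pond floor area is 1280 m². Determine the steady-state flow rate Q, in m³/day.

2.44

Flow is perpendicular to layering, so the layers act in series and the equivalent K is the thickness-weighted harmonic mean.
Total thickness L = 11.6 + 9.96 + 7.09 = 28.65 m.
Σ(b_i/K_i) = 11.6/3.72 + 9.96/0.00146 + 7.09/85.4 = 6825 d.
K_eq = L / Σ(b_i/K_i) = 28.65 / 6825 = 0.004198 m/day.
Q = K_eq · A · (Δh/L) = 0.004198 × 1280 × (13.0/28.65) = 2.438 m³/day.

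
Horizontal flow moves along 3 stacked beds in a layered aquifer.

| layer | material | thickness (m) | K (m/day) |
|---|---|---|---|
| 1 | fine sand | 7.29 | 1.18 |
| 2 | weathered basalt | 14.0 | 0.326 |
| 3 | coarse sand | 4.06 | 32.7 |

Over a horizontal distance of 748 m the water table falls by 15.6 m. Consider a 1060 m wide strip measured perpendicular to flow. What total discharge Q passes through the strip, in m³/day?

3230

Flow is parallel to layering, so each bed carries its own Darcy discharge and the transmissivities add.
Σ(K_i·b_i) = 1.18×7.29 + 0.326×14.0 + 32.7×4.06 = 145.9 m²/day.
Hydraulic gradient i = Δh / L = 15.6 / 748 = 0.02086.
Q = Σ(K_i·b_i) · W · i = 145.9 × 1060 × 0.02086 = 3226 m³/day.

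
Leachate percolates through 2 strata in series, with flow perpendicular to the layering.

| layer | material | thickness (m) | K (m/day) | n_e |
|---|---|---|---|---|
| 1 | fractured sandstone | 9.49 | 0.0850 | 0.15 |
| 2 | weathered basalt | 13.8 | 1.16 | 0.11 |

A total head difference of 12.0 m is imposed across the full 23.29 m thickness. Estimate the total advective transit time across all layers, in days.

With flow normal to the layers, continuity requires the same specific discharge q through every layer.
Σ(b_i/K_i) = 9.49/0.0850 + 13.8/1.16 = 123.5 d.
q = Δh / Σ(b_i/K_i) = 12.0 / 123.5 = 0.09713 m/day.
In each layer the seepage velocity is v_i = q/n_i, so the layer transit time is t_i = b_i·n_i / q:
  layer 1 (fractured sandstone): t_1 = 9.49 × 0.15 / 0.09713 = 14.66 d
  layer 2 (weathered basalt): t_2 = 13.8 × 0.11 / 0.09713 = 15.63 d
Total t = Σ t_i = 30.28 days.

30.3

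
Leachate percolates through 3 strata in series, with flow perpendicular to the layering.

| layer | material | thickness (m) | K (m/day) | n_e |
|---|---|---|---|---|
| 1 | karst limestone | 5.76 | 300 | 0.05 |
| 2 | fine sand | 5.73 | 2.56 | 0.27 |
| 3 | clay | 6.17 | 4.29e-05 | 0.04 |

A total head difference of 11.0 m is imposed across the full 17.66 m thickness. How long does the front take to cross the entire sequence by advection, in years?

With flow normal to the layers, continuity requires the same specific discharge q through every layer.
Σ(b_i/K_i) = 5.76/300 + 5.73/2.56 + 6.17/4.29e-05 = 1.438e+05 d.
q = Δh / Σ(b_i/K_i) = 11.0 / 1.438e+05 = 7.648e-05 m/day.
In each layer the seepage velocity is v_i = q/n_i, so the layer transit time is t_i = b_i·n_i / q:
  layer 1 (karst limestone): t_1 = 5.76 × 0.05 / 7.648e-05 = 3766 d
  layer 2 (fine sand): t_2 = 5.73 × 0.27 / 7.648e-05 = 20228 d
  layer 3 (clay): t_3 = 6.17 × 0.04 / 7.648e-05 = 3227 d
Total t = Σ t_i = 27221 days = 74.53 years.

74.5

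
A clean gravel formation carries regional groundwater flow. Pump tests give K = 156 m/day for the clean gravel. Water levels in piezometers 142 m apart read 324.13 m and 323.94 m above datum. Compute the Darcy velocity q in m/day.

Hydraulic gradient i = (324.13 − 323.94) / 142 = 0.19 / 142 = 0.001338.
Specific discharge q = K · i = 156.0 × 0.001338 = 0.2087 m/day.

0.209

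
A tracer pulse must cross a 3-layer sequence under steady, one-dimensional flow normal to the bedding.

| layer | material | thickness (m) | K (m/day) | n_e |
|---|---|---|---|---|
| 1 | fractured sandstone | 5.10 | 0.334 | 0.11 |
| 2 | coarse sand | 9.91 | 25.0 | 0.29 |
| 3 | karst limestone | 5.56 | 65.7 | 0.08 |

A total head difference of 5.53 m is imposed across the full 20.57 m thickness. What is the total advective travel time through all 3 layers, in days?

11.1

With flow normal to the layers, continuity requires the same specific discharge q through every layer.
Σ(b_i/K_i) = 5.10/0.334 + 9.91/25.0 + 5.56/65.7 = 15.75 d.
q = Δh / Σ(b_i/K_i) = 5.53 / 15.75 = 0.3511 m/day.
In each layer the seepage velocity is v_i = q/n_i, so the layer transit time is t_i = b_i·n_i / q:
  layer 1 (fractured sandstone): t_1 = 5.10 × 0.11 / 0.3511 = 1.598 d
  layer 2 (coarse sand): t_2 = 9.91 × 0.29 / 0.3511 = 8.185 d
  layer 3 (karst limestone): t_3 = 5.56 × 0.08 / 0.3511 = 1.267 d
Total t = Σ t_i = 11.05 days.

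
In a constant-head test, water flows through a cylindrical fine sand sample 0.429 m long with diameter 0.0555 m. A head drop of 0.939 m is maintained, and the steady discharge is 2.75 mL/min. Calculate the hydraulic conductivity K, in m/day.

Cross-sectional area A = π·(d/2)² = π × (0.0555/2)² = 0.002419 m².
Convert discharge: 2.75 mL/min = 4.583e-08 m³/s.
Darcy's law rearranged: K = Q·L / (A·Δh) = 4.583e-08 × 0.429 / (0.002419 × 0.939) = 8.656e-06 m/s = 0.7478 m/day.

0.748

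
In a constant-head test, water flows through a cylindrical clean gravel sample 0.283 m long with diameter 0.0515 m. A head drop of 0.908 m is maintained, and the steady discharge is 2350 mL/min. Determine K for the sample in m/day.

Cross-sectional area A = π·(d/2)² = π × (0.0515/2)² = 0.002083 m².
Convert discharge: 2350 mL/min = 3.917e-05 m³/s.
Darcy's law rearranged: K = Q·L / (A·Δh) = 3.917e-05 × 0.283 / (0.002083 × 0.908) = 0.005860 m/s = 506.3 m/day.

506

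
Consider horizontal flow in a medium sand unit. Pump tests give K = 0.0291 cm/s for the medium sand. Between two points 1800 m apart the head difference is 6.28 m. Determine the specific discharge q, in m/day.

Convert K: 0.0291 cm/s × 864 = 25.14 m/day.
Hydraulic gradient i = Δh / L = 6.28 / 1800 = 0.003489.
Specific discharge q = K · i = 25.14 × 0.003489 = 0.08772 m/day.

0.0877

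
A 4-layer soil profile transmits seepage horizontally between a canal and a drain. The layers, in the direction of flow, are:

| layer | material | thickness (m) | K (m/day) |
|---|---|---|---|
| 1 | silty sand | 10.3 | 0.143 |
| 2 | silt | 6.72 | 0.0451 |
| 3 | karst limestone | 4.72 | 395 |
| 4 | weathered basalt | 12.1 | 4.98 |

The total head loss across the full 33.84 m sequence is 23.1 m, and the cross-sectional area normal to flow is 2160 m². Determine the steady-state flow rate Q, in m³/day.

223

Flow is perpendicular to layering, so the layers act in series and the equivalent K is the thickness-weighted harmonic mean.
Total thickness L = 10.3 + 6.72 + 4.72 + 12.1 = 33.84 m.
Σ(b_i/K_i) = 10.3/0.143 + 6.72/0.0451 + 4.72/395 + 12.1/4.98 = 223.5 d.
K_eq = L / Σ(b_i/K_i) = 33.84 / 223.5 = 0.1514 m/day.
Q = K_eq · A · (Δh/L) = 0.1514 × 2160 × (23.1/33.84) = 223.3 m³/day.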